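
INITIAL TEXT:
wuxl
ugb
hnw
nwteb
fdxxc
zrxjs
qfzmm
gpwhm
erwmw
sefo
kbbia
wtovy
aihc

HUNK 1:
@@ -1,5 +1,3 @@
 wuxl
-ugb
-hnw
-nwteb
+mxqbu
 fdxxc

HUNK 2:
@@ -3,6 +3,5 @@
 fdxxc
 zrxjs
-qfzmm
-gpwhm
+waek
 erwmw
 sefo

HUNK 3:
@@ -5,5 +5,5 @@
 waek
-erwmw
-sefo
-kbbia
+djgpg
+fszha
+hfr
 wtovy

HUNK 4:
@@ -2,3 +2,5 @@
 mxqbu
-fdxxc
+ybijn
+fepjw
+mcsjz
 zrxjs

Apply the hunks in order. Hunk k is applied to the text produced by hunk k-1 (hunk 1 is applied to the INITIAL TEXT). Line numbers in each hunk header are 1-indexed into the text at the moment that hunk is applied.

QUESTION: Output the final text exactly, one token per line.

Hunk 1: at line 1 remove [ugb,hnw,nwteb] add [mxqbu] -> 11 lines: wuxl mxqbu fdxxc zrxjs qfzmm gpwhm erwmw sefo kbbia wtovy aihc
Hunk 2: at line 3 remove [qfzmm,gpwhm] add [waek] -> 10 lines: wuxl mxqbu fdxxc zrxjs waek erwmw sefo kbbia wtovy aihc
Hunk 3: at line 5 remove [erwmw,sefo,kbbia] add [djgpg,fszha,hfr] -> 10 lines: wuxl mxqbu fdxxc zrxjs waek djgpg fszha hfr wtovy aihc
Hunk 4: at line 2 remove [fdxxc] add [ybijn,fepjw,mcsjz] -> 12 lines: wuxl mxqbu ybijn fepjw mcsjz zrxjs waek djgpg fszha hfr wtovy aihc

Answer: wuxl
mxqbu
ybijn
fepjw
mcsjz
zrxjs
waek
djgpg
fszha
hfr
wtovy
aihc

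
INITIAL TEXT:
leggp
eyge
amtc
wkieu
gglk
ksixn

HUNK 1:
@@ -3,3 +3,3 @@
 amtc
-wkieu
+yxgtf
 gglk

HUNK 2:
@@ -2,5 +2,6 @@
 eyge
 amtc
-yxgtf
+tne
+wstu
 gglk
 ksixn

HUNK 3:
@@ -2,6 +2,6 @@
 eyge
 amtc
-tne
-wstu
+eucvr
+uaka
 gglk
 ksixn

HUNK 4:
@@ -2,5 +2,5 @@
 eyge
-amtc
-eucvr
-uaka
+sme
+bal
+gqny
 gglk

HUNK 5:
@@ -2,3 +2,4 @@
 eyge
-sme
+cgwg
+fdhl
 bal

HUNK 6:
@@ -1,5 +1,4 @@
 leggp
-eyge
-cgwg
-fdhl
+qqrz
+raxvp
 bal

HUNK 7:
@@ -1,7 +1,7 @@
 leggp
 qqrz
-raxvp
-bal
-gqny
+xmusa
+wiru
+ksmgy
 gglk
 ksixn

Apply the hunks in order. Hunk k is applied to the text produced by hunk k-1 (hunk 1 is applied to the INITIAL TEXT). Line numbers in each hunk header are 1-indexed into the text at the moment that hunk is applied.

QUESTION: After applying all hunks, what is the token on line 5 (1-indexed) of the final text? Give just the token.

Hunk 1: at line 3 remove [wkieu] add [yxgtf] -> 6 lines: leggp eyge amtc yxgtf gglk ksixn
Hunk 2: at line 2 remove [yxgtf] add [tne,wstu] -> 7 lines: leggp eyge amtc tne wstu gglk ksixn
Hunk 3: at line 2 remove [tne,wstu] add [eucvr,uaka] -> 7 lines: leggp eyge amtc eucvr uaka gglk ksixn
Hunk 4: at line 2 remove [amtc,eucvr,uaka] add [sme,bal,gqny] -> 7 lines: leggp eyge sme bal gqny gglk ksixn
Hunk 5: at line 2 remove [sme] add [cgwg,fdhl] -> 8 lines: leggp eyge cgwg fdhl bal gqny gglk ksixn
Hunk 6: at line 1 remove [eyge,cgwg,fdhl] add [qqrz,raxvp] -> 7 lines: leggp qqrz raxvp bal gqny gglk ksixn
Hunk 7: at line 1 remove [raxvp,bal,gqny] add [xmusa,wiru,ksmgy] -> 7 lines: leggp qqrz xmusa wiru ksmgy gglk ksixn
Final line 5: ksmgy

Answer: ksmgy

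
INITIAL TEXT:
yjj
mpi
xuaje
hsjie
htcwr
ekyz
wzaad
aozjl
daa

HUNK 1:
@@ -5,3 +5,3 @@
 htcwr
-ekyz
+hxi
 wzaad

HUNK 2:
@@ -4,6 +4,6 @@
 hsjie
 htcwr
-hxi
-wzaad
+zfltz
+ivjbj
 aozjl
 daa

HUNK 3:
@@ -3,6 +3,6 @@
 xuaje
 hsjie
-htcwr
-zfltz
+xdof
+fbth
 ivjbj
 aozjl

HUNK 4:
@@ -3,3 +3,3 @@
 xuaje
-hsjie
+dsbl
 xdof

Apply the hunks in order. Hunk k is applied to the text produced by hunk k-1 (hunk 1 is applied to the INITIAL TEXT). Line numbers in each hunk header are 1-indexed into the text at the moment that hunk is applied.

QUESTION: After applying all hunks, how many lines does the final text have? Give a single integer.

Answer: 9

Derivation:
Hunk 1: at line 5 remove [ekyz] add [hxi] -> 9 lines: yjj mpi xuaje hsjie htcwr hxi wzaad aozjl daa
Hunk 2: at line 4 remove [hxi,wzaad] add [zfltz,ivjbj] -> 9 lines: yjj mpi xuaje hsjie htcwr zfltz ivjbj aozjl daa
Hunk 3: at line 3 remove [htcwr,zfltz] add [xdof,fbth] -> 9 lines: yjj mpi xuaje hsjie xdof fbth ivjbj aozjl daa
Hunk 4: at line 3 remove [hsjie] add [dsbl] -> 9 lines: yjj mpi xuaje dsbl xdof fbth ivjbj aozjl daa
Final line count: 9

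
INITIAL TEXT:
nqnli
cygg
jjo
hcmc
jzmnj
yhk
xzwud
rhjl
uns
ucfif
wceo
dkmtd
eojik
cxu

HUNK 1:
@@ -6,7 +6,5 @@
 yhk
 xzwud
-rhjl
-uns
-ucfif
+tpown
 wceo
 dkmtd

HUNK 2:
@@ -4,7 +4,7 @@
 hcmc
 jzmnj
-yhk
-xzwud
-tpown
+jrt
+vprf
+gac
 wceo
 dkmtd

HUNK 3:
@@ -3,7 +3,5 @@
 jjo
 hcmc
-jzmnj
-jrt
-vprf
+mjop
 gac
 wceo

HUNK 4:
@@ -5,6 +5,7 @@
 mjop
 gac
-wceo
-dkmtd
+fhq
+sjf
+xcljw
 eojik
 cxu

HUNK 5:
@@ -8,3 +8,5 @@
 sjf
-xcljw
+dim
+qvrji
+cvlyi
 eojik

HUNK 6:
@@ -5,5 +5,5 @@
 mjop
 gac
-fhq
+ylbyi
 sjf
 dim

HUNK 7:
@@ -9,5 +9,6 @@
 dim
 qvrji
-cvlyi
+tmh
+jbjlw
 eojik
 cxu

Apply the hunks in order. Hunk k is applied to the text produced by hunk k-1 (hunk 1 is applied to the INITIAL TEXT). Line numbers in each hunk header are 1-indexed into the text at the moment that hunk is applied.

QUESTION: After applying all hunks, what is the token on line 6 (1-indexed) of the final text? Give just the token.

Hunk 1: at line 6 remove [rhjl,uns,ucfif] add [tpown] -> 12 lines: nqnli cygg jjo hcmc jzmnj yhk xzwud tpown wceo dkmtd eojik cxu
Hunk 2: at line 4 remove [yhk,xzwud,tpown] add [jrt,vprf,gac] -> 12 lines: nqnli cygg jjo hcmc jzmnj jrt vprf gac wceo dkmtd eojik cxu
Hunk 3: at line 3 remove [jzmnj,jrt,vprf] add [mjop] -> 10 lines: nqnli cygg jjo hcmc mjop gac wceo dkmtd eojik cxu
Hunk 4: at line 5 remove [wceo,dkmtd] add [fhq,sjf,xcljw] -> 11 lines: nqnli cygg jjo hcmc mjop gac fhq sjf xcljw eojik cxu
Hunk 5: at line 8 remove [xcljw] add [dim,qvrji,cvlyi] -> 13 lines: nqnli cygg jjo hcmc mjop gac fhq sjf dim qvrji cvlyi eojik cxu
Hunk 6: at line 5 remove [fhq] add [ylbyi] -> 13 lines: nqnli cygg jjo hcmc mjop gac ylbyi sjf dim qvrji cvlyi eojik cxu
Hunk 7: at line 9 remove [cvlyi] add [tmh,jbjlw] -> 14 lines: nqnli cygg jjo hcmc mjop gac ylbyi sjf dim qvrji tmh jbjlw eojik cxu
Final line 6: gac

Answer: gac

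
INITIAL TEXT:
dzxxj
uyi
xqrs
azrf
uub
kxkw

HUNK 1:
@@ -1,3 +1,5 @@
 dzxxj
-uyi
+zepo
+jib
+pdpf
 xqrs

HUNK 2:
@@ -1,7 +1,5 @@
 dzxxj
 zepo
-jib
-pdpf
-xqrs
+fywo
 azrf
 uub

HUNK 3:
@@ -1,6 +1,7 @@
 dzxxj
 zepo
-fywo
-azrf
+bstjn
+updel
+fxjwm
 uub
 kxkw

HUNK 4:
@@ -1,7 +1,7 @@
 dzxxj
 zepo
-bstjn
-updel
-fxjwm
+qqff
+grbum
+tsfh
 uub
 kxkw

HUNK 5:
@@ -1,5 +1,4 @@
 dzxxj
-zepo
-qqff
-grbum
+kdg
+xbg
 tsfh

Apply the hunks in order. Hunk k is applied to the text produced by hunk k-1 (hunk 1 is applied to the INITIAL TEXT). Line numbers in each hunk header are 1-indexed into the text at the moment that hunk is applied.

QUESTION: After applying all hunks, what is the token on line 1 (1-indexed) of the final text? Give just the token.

Answer: dzxxj

Derivation:
Hunk 1: at line 1 remove [uyi] add [zepo,jib,pdpf] -> 8 lines: dzxxj zepo jib pdpf xqrs azrf uub kxkw
Hunk 2: at line 1 remove [jib,pdpf,xqrs] add [fywo] -> 6 lines: dzxxj zepo fywo azrf uub kxkw
Hunk 3: at line 1 remove [fywo,azrf] add [bstjn,updel,fxjwm] -> 7 lines: dzxxj zepo bstjn updel fxjwm uub kxkw
Hunk 4: at line 1 remove [bstjn,updel,fxjwm] add [qqff,grbum,tsfh] -> 7 lines: dzxxj zepo qqff grbum tsfh uub kxkw
Hunk 5: at line 1 remove [zepo,qqff,grbum] add [kdg,xbg] -> 6 lines: dzxxj kdg xbg tsfh uub kxkw
Final line 1: dzxxj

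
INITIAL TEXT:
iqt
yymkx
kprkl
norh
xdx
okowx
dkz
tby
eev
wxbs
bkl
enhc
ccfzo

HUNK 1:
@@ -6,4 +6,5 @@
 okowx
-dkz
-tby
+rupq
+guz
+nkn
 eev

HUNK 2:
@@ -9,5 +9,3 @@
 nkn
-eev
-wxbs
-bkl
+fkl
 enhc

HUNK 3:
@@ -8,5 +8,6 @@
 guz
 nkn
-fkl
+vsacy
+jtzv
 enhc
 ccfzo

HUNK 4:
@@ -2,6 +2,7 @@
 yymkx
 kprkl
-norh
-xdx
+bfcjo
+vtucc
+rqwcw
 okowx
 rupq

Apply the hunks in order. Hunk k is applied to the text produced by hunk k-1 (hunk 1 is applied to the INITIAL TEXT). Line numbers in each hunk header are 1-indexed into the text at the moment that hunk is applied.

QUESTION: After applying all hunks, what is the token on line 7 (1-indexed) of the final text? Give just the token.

Answer: okowx

Derivation:
Hunk 1: at line 6 remove [dkz,tby] add [rupq,guz,nkn] -> 14 lines: iqt yymkx kprkl norh xdx okowx rupq guz nkn eev wxbs bkl enhc ccfzo
Hunk 2: at line 9 remove [eev,wxbs,bkl] add [fkl] -> 12 lines: iqt yymkx kprkl norh xdx okowx rupq guz nkn fkl enhc ccfzo
Hunk 3: at line 8 remove [fkl] add [vsacy,jtzv] -> 13 lines: iqt yymkx kprkl norh xdx okowx rupq guz nkn vsacy jtzv enhc ccfzo
Hunk 4: at line 2 remove [norh,xdx] add [bfcjo,vtucc,rqwcw] -> 14 lines: iqt yymkx kprkl bfcjo vtucc rqwcw okowx rupq guz nkn vsacy jtzv enhc ccfzo
Final line 7: okowx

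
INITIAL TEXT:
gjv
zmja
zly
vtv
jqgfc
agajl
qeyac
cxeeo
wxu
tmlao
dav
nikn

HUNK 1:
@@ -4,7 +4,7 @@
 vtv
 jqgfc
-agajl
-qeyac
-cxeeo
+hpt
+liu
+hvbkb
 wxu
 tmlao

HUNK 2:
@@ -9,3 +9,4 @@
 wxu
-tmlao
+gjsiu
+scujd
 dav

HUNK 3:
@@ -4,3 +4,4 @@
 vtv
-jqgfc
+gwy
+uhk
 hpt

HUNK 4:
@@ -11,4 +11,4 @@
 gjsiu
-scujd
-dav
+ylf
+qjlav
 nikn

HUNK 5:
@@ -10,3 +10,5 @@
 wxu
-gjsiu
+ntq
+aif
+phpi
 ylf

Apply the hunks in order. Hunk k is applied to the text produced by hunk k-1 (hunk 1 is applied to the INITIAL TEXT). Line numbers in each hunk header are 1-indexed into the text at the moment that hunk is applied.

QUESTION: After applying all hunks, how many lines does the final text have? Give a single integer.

Hunk 1: at line 4 remove [agajl,qeyac,cxeeo] add [hpt,liu,hvbkb] -> 12 lines: gjv zmja zly vtv jqgfc hpt liu hvbkb wxu tmlao dav nikn
Hunk 2: at line 9 remove [tmlao] add [gjsiu,scujd] -> 13 lines: gjv zmja zly vtv jqgfc hpt liu hvbkb wxu gjsiu scujd dav nikn
Hunk 3: at line 4 remove [jqgfc] add [gwy,uhk] -> 14 lines: gjv zmja zly vtv gwy uhk hpt liu hvbkb wxu gjsiu scujd dav nikn
Hunk 4: at line 11 remove [scujd,dav] add [ylf,qjlav] -> 14 lines: gjv zmja zly vtv gwy uhk hpt liu hvbkb wxu gjsiu ylf qjlav nikn
Hunk 5: at line 10 remove [gjsiu] add [ntq,aif,phpi] -> 16 lines: gjv zmja zly vtv gwy uhk hpt liu hvbkb wxu ntq aif phpi ylf qjlav nikn
Final line count: 16

Answer: 16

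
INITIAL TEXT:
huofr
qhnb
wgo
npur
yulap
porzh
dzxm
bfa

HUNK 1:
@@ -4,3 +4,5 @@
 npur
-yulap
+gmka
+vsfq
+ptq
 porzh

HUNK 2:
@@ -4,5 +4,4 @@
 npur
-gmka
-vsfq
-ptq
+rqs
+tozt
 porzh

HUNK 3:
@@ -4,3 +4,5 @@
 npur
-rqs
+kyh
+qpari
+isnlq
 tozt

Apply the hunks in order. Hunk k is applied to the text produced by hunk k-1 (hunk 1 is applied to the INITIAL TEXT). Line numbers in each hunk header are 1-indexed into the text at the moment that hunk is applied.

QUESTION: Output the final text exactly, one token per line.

Hunk 1: at line 4 remove [yulap] add [gmka,vsfq,ptq] -> 10 lines: huofr qhnb wgo npur gmka vsfq ptq porzh dzxm bfa
Hunk 2: at line 4 remove [gmka,vsfq,ptq] add [rqs,tozt] -> 9 lines: huofr qhnb wgo npur rqs tozt porzh dzxm bfa
Hunk 3: at line 4 remove [rqs] add [kyh,qpari,isnlq] -> 11 lines: huofr qhnb wgo npur kyh qpari isnlq tozt porzh dzxm bfa

Answer: huofr
qhnb
wgo
npur
kyh
qpari
isnlq
tozt
porzh
dzxm
bfa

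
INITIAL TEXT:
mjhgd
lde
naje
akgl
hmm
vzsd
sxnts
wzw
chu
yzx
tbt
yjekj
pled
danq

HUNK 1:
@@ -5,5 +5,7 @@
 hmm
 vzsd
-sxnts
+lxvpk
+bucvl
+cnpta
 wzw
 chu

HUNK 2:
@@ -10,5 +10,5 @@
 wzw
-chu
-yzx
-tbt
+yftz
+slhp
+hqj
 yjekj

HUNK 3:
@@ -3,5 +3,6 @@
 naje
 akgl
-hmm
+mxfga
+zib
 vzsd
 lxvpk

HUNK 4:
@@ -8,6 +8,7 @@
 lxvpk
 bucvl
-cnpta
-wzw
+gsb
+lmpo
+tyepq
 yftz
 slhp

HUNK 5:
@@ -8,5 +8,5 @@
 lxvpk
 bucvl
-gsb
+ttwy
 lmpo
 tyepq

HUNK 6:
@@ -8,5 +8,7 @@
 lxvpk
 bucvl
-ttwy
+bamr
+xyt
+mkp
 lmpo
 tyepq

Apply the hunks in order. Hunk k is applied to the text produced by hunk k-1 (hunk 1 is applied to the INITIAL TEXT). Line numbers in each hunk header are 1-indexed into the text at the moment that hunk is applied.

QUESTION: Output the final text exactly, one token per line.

Answer: mjhgd
lde
naje
akgl
mxfga
zib
vzsd
lxvpk
bucvl
bamr
xyt
mkp
lmpo
tyepq
yftz
slhp
hqj
yjekj
pled
danq

Derivation:
Hunk 1: at line 5 remove [sxnts] add [lxvpk,bucvl,cnpta] -> 16 lines: mjhgd lde naje akgl hmm vzsd lxvpk bucvl cnpta wzw chu yzx tbt yjekj pled danq
Hunk 2: at line 10 remove [chu,yzx,tbt] add [yftz,slhp,hqj] -> 16 lines: mjhgd lde naje akgl hmm vzsd lxvpk bucvl cnpta wzw yftz slhp hqj yjekj pled danq
Hunk 3: at line 3 remove [hmm] add [mxfga,zib] -> 17 lines: mjhgd lde naje akgl mxfga zib vzsd lxvpk bucvl cnpta wzw yftz slhp hqj yjekj pled danq
Hunk 4: at line 8 remove [cnpta,wzw] add [gsb,lmpo,tyepq] -> 18 lines: mjhgd lde naje akgl mxfga zib vzsd lxvpk bucvl gsb lmpo tyepq yftz slhp hqj yjekj pled danq
Hunk 5: at line 8 remove [gsb] add [ttwy] -> 18 lines: mjhgd lde naje akgl mxfga zib vzsd lxvpk bucvl ttwy lmpo tyepq yftz slhp hqj yjekj pled danq
Hunk 6: at line 8 remove [ttwy] add [bamr,xyt,mkp] -> 20 lines: mjhgd lde naje akgl mxfga zib vzsd lxvpk bucvl bamr xyt mkp lmpo tyepq yftz slhp hqj yjekj pled danq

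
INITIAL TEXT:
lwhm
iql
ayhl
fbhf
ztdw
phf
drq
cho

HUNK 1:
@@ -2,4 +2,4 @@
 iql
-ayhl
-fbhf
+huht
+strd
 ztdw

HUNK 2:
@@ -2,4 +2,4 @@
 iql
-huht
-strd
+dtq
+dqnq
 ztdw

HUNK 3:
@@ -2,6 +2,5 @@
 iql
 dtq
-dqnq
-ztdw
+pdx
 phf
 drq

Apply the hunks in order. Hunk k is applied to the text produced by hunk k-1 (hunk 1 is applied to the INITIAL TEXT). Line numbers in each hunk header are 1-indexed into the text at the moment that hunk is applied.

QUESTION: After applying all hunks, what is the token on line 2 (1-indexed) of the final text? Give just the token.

Answer: iql

Derivation:
Hunk 1: at line 2 remove [ayhl,fbhf] add [huht,strd] -> 8 lines: lwhm iql huht strd ztdw phf drq cho
Hunk 2: at line 2 remove [huht,strd] add [dtq,dqnq] -> 8 lines: lwhm iql dtq dqnq ztdw phf drq cho
Hunk 3: at line 2 remove [dqnq,ztdw] add [pdx] -> 7 lines: lwhm iql dtq pdx phf drq cho
Final line 2: iql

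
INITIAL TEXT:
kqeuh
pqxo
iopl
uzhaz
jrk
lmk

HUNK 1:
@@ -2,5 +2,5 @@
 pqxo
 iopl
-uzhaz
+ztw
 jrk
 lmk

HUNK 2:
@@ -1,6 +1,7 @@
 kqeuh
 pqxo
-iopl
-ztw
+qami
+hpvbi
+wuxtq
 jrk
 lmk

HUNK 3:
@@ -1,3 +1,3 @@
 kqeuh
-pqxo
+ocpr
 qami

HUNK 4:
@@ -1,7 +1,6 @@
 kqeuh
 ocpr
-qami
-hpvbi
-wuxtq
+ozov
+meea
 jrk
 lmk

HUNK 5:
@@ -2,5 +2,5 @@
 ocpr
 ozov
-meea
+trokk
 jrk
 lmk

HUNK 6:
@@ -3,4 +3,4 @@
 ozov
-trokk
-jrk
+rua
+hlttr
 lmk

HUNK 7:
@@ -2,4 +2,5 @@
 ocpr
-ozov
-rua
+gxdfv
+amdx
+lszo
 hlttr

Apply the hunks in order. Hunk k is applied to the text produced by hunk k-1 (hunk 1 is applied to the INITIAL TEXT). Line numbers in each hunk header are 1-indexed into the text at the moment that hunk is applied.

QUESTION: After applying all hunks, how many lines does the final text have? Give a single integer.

Hunk 1: at line 2 remove [uzhaz] add [ztw] -> 6 lines: kqeuh pqxo iopl ztw jrk lmk
Hunk 2: at line 1 remove [iopl,ztw] add [qami,hpvbi,wuxtq] -> 7 lines: kqeuh pqxo qami hpvbi wuxtq jrk lmk
Hunk 3: at line 1 remove [pqxo] add [ocpr] -> 7 lines: kqeuh ocpr qami hpvbi wuxtq jrk lmk
Hunk 4: at line 1 remove [qami,hpvbi,wuxtq] add [ozov,meea] -> 6 lines: kqeuh ocpr ozov meea jrk lmk
Hunk 5: at line 2 remove [meea] add [trokk] -> 6 lines: kqeuh ocpr ozov trokk jrk lmk
Hunk 6: at line 3 remove [trokk,jrk] add [rua,hlttr] -> 6 lines: kqeuh ocpr ozov rua hlttr lmk
Hunk 7: at line 2 remove [ozov,rua] add [gxdfv,amdx,lszo] -> 7 lines: kqeuh ocpr gxdfv amdx lszo hlttr lmk
Final line count: 7

Answer: 7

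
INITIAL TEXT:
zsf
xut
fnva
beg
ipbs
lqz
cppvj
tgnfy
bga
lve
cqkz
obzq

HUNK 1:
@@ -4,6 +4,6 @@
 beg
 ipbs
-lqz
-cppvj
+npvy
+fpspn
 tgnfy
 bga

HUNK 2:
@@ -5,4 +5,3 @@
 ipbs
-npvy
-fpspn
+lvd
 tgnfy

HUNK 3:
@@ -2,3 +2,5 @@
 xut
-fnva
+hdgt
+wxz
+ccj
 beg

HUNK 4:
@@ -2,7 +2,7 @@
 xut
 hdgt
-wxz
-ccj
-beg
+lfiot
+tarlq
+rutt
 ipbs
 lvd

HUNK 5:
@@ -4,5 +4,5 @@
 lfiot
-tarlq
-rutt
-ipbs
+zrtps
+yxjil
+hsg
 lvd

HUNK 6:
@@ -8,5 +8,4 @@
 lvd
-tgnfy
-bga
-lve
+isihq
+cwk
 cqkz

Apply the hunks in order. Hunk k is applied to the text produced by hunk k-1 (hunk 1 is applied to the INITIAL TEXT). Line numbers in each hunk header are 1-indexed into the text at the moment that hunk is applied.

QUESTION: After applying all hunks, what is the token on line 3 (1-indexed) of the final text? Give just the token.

Hunk 1: at line 4 remove [lqz,cppvj] add [npvy,fpspn] -> 12 lines: zsf xut fnva beg ipbs npvy fpspn tgnfy bga lve cqkz obzq
Hunk 2: at line 5 remove [npvy,fpspn] add [lvd] -> 11 lines: zsf xut fnva beg ipbs lvd tgnfy bga lve cqkz obzq
Hunk 3: at line 2 remove [fnva] add [hdgt,wxz,ccj] -> 13 lines: zsf xut hdgt wxz ccj beg ipbs lvd tgnfy bga lve cqkz obzq
Hunk 4: at line 2 remove [wxz,ccj,beg] add [lfiot,tarlq,rutt] -> 13 lines: zsf xut hdgt lfiot tarlq rutt ipbs lvd tgnfy bga lve cqkz obzq
Hunk 5: at line 4 remove [tarlq,rutt,ipbs] add [zrtps,yxjil,hsg] -> 13 lines: zsf xut hdgt lfiot zrtps yxjil hsg lvd tgnfy bga lve cqkz obzq
Hunk 6: at line 8 remove [tgnfy,bga,lve] add [isihq,cwk] -> 12 lines: zsf xut hdgt lfiot zrtps yxjil hsg lvd isihq cwk cqkz obzq
Final line 3: hdgt

Answer: hdgt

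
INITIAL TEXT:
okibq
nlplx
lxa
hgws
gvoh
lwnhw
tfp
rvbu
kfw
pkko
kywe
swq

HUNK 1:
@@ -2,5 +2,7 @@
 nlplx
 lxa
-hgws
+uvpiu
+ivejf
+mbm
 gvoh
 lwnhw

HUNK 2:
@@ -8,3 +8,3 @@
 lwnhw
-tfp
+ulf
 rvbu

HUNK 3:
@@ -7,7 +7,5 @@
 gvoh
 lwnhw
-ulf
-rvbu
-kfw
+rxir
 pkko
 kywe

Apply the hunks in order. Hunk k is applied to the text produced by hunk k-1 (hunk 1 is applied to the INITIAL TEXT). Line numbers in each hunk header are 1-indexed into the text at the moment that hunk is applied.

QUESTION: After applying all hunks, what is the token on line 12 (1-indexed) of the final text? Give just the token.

Answer: swq

Derivation:
Hunk 1: at line 2 remove [hgws] add [uvpiu,ivejf,mbm] -> 14 lines: okibq nlplx lxa uvpiu ivejf mbm gvoh lwnhw tfp rvbu kfw pkko kywe swq
Hunk 2: at line 8 remove [tfp] add [ulf] -> 14 lines: okibq nlplx lxa uvpiu ivejf mbm gvoh lwnhw ulf rvbu kfw pkko kywe swq
Hunk 3: at line 7 remove [ulf,rvbu,kfw] add [rxir] -> 12 lines: okibq nlplx lxa uvpiu ivejf mbm gvoh lwnhw rxir pkko kywe swq
Final line 12: swq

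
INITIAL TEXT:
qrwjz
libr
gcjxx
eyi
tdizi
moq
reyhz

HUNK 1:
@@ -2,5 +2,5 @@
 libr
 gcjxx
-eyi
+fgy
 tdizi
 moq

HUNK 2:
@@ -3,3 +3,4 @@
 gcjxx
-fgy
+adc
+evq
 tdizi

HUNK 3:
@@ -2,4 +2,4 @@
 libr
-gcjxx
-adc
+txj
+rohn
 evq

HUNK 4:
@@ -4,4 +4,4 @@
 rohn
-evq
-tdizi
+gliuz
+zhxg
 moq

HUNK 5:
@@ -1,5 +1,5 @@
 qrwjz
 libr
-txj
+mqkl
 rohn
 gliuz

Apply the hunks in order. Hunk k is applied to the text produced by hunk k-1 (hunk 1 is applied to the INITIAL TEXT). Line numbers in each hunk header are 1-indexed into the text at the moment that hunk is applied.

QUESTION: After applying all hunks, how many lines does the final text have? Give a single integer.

Answer: 8

Derivation:
Hunk 1: at line 2 remove [eyi] add [fgy] -> 7 lines: qrwjz libr gcjxx fgy tdizi moq reyhz
Hunk 2: at line 3 remove [fgy] add [adc,evq] -> 8 lines: qrwjz libr gcjxx adc evq tdizi moq reyhz
Hunk 3: at line 2 remove [gcjxx,adc] add [txj,rohn] -> 8 lines: qrwjz libr txj rohn evq tdizi moq reyhz
Hunk 4: at line 4 remove [evq,tdizi] add [gliuz,zhxg] -> 8 lines: qrwjz libr txj rohn gliuz zhxg moq reyhz
Hunk 5: at line 1 remove [txj] add [mqkl] -> 8 lines: qrwjz libr mqkl rohn gliuz zhxg moq reyhz
Final line count: 8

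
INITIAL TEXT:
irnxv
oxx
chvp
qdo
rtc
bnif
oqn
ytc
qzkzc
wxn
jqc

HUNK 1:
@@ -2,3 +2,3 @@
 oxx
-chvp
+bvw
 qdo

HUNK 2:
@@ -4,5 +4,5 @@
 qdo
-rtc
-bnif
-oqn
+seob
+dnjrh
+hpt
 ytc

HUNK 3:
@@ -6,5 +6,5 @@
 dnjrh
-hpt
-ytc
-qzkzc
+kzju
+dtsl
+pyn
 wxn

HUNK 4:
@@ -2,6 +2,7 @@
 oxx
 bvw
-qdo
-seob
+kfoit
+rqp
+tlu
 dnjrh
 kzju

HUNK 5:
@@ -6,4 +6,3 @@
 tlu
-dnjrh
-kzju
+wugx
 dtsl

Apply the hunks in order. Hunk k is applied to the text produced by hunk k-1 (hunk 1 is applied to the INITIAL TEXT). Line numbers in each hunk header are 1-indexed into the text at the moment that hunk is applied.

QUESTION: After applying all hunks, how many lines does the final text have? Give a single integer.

Answer: 11

Derivation:
Hunk 1: at line 2 remove [chvp] add [bvw] -> 11 lines: irnxv oxx bvw qdo rtc bnif oqn ytc qzkzc wxn jqc
Hunk 2: at line 4 remove [rtc,bnif,oqn] add [seob,dnjrh,hpt] -> 11 lines: irnxv oxx bvw qdo seob dnjrh hpt ytc qzkzc wxn jqc
Hunk 3: at line 6 remove [hpt,ytc,qzkzc] add [kzju,dtsl,pyn] -> 11 lines: irnxv oxx bvw qdo seob dnjrh kzju dtsl pyn wxn jqc
Hunk 4: at line 2 remove [qdo,seob] add [kfoit,rqp,tlu] -> 12 lines: irnxv oxx bvw kfoit rqp tlu dnjrh kzju dtsl pyn wxn jqc
Hunk 5: at line 6 remove [dnjrh,kzju] add [wugx] -> 11 lines: irnxv oxx bvw kfoit rqp tlu wugx dtsl pyn wxn jqc
Final line count: 11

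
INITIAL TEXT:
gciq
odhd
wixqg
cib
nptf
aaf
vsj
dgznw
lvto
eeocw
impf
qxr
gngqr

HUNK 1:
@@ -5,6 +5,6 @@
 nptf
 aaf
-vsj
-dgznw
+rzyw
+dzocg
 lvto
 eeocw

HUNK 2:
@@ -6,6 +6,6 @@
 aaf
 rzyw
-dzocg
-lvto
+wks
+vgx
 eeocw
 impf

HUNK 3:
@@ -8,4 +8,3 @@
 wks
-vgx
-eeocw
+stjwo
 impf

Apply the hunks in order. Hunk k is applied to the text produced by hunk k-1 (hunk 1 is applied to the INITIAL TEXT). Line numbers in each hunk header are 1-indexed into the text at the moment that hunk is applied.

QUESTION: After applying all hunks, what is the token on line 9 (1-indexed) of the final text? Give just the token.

Hunk 1: at line 5 remove [vsj,dgznw] add [rzyw,dzocg] -> 13 lines: gciq odhd wixqg cib nptf aaf rzyw dzocg lvto eeocw impf qxr gngqr
Hunk 2: at line 6 remove [dzocg,lvto] add [wks,vgx] -> 13 lines: gciq odhd wixqg cib nptf aaf rzyw wks vgx eeocw impf qxr gngqr
Hunk 3: at line 8 remove [vgx,eeocw] add [stjwo] -> 12 lines: gciq odhd wixqg cib nptf aaf rzyw wks stjwo impf qxr gngqr
Final line 9: stjwo

Answer: stjwo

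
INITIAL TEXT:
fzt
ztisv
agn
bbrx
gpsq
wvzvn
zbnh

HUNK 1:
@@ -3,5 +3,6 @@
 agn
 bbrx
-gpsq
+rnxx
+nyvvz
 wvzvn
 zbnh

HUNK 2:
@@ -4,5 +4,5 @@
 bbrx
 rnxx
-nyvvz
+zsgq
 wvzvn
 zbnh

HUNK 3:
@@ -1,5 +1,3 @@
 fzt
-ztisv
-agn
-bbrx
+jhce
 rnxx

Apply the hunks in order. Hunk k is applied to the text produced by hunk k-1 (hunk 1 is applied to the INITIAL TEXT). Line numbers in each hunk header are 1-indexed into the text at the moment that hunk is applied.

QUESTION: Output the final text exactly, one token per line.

Hunk 1: at line 3 remove [gpsq] add [rnxx,nyvvz] -> 8 lines: fzt ztisv agn bbrx rnxx nyvvz wvzvn zbnh
Hunk 2: at line 4 remove [nyvvz] add [zsgq] -> 8 lines: fzt ztisv agn bbrx rnxx zsgq wvzvn zbnh
Hunk 3: at line 1 remove [ztisv,agn,bbrx] add [jhce] -> 6 lines: fzt jhce rnxx zsgq wvzvn zbnh

Answer: fzt
jhce
rnxx
zsgq
wvzvn
zbnh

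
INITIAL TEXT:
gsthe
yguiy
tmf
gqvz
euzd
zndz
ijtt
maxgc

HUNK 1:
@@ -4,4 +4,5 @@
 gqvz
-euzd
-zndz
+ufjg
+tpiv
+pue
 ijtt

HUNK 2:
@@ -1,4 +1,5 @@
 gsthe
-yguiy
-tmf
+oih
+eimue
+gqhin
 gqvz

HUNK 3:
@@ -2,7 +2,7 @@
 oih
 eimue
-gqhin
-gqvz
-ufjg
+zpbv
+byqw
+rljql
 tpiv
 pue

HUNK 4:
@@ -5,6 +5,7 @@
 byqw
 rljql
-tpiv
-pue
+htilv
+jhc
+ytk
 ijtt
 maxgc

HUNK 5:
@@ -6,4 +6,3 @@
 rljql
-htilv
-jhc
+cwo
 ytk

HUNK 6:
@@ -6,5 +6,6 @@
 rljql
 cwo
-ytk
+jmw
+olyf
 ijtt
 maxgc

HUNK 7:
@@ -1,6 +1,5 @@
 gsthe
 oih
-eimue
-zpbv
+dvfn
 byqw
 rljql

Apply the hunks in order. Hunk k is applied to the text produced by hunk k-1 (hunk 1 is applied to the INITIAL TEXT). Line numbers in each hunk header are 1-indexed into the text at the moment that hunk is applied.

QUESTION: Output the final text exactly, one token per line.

Answer: gsthe
oih
dvfn
byqw
rljql
cwo
jmw
olyf
ijtt
maxgc

Derivation:
Hunk 1: at line 4 remove [euzd,zndz] add [ufjg,tpiv,pue] -> 9 lines: gsthe yguiy tmf gqvz ufjg tpiv pue ijtt maxgc
Hunk 2: at line 1 remove [yguiy,tmf] add [oih,eimue,gqhin] -> 10 lines: gsthe oih eimue gqhin gqvz ufjg tpiv pue ijtt maxgc
Hunk 3: at line 2 remove [gqhin,gqvz,ufjg] add [zpbv,byqw,rljql] -> 10 lines: gsthe oih eimue zpbv byqw rljql tpiv pue ijtt maxgc
Hunk 4: at line 5 remove [tpiv,pue] add [htilv,jhc,ytk] -> 11 lines: gsthe oih eimue zpbv byqw rljql htilv jhc ytk ijtt maxgc
Hunk 5: at line 6 remove [htilv,jhc] add [cwo] -> 10 lines: gsthe oih eimue zpbv byqw rljql cwo ytk ijtt maxgc
Hunk 6: at line 6 remove [ytk] add [jmw,olyf] -> 11 lines: gsthe oih eimue zpbv byqw rljql cwo jmw olyf ijtt maxgc
Hunk 7: at line 1 remove [eimue,zpbv] add [dvfn] -> 10 lines: gsthe oih dvfn byqw rljql cwo jmw olyf ijtt maxgc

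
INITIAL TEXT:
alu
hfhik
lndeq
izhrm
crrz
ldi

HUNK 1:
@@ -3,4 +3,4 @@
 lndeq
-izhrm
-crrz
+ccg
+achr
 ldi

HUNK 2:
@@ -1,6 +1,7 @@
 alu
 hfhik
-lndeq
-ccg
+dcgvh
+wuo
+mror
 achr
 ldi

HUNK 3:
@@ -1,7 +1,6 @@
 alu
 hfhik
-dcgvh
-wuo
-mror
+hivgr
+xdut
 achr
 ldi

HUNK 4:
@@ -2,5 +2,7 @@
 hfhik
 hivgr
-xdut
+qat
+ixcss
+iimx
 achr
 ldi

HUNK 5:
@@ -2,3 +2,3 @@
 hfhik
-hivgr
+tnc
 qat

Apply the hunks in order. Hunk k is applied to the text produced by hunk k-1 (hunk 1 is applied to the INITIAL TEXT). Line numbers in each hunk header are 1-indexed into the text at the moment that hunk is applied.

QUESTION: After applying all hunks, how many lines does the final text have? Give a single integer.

Answer: 8

Derivation:
Hunk 1: at line 3 remove [izhrm,crrz] add [ccg,achr] -> 6 lines: alu hfhik lndeq ccg achr ldi
Hunk 2: at line 1 remove [lndeq,ccg] add [dcgvh,wuo,mror] -> 7 lines: alu hfhik dcgvh wuo mror achr ldi
Hunk 3: at line 1 remove [dcgvh,wuo,mror] add [hivgr,xdut] -> 6 lines: alu hfhik hivgr xdut achr ldi
Hunk 4: at line 2 remove [xdut] add [qat,ixcss,iimx] -> 8 lines: alu hfhik hivgr qat ixcss iimx achr ldi
Hunk 5: at line 2 remove [hivgr] add [tnc] -> 8 lines: alu hfhik tnc qat ixcss iimx achr ldi
Final line count: 8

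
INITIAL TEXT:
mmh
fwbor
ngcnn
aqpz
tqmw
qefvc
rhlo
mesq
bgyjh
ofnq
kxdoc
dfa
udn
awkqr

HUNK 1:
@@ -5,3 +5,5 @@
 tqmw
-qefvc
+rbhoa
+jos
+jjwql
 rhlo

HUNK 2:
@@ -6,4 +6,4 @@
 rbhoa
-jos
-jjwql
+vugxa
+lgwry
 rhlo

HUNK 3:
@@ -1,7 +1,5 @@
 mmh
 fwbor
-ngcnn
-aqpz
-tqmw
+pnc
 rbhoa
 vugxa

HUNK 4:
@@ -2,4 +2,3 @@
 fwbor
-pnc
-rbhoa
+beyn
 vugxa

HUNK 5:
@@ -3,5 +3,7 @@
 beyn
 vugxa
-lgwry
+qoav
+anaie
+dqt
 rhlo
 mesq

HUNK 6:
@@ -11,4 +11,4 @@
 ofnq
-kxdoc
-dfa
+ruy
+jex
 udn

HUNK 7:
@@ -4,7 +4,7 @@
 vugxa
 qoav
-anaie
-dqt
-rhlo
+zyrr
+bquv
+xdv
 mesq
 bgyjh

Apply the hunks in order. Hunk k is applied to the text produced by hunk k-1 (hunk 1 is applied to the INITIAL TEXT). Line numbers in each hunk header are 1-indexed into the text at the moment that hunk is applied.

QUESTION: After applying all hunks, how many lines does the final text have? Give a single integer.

Answer: 15

Derivation:
Hunk 1: at line 5 remove [qefvc] add [rbhoa,jos,jjwql] -> 16 lines: mmh fwbor ngcnn aqpz tqmw rbhoa jos jjwql rhlo mesq bgyjh ofnq kxdoc dfa udn awkqr
Hunk 2: at line 6 remove [jos,jjwql] add [vugxa,lgwry] -> 16 lines: mmh fwbor ngcnn aqpz tqmw rbhoa vugxa lgwry rhlo mesq bgyjh ofnq kxdoc dfa udn awkqr
Hunk 3: at line 1 remove [ngcnn,aqpz,tqmw] add [pnc] -> 14 lines: mmh fwbor pnc rbhoa vugxa lgwry rhlo mesq bgyjh ofnq kxdoc dfa udn awkqr
Hunk 4: at line 2 remove [pnc,rbhoa] add [beyn] -> 13 lines: mmh fwbor beyn vugxa lgwry rhlo mesq bgyjh ofnq kxdoc dfa udn awkqr
Hunk 5: at line 3 remove [lgwry] add [qoav,anaie,dqt] -> 15 lines: mmh fwbor beyn vugxa qoav anaie dqt rhlo mesq bgyjh ofnq kxdoc dfa udn awkqr
Hunk 6: at line 11 remove [kxdoc,dfa] add [ruy,jex] -> 15 lines: mmh fwbor beyn vugxa qoav anaie dqt rhlo mesq bgyjh ofnq ruy jex udn awkqr
Hunk 7: at line 4 remove [anaie,dqt,rhlo] add [zyrr,bquv,xdv] -> 15 lines: mmh fwbor beyn vugxa qoav zyrr bquv xdv mesq bgyjh ofnq ruy jex udn awkqr
Final line count: 15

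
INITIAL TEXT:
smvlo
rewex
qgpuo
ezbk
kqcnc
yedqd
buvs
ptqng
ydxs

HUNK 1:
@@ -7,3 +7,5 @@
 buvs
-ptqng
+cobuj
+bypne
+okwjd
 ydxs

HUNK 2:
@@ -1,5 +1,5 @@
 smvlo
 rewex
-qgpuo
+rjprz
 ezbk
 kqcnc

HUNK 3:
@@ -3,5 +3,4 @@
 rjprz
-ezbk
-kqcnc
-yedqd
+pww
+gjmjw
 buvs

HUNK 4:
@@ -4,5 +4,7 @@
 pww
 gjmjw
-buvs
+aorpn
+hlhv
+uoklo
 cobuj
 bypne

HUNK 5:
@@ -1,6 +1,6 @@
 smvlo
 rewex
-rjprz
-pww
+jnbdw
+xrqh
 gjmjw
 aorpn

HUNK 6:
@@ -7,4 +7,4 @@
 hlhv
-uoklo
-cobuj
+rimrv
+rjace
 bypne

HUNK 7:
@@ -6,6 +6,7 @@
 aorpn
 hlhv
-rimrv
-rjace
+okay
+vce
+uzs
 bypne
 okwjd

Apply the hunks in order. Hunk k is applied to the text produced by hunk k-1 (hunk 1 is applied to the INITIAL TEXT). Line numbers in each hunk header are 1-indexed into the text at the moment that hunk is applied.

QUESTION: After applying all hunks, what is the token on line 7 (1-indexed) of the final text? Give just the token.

Hunk 1: at line 7 remove [ptqng] add [cobuj,bypne,okwjd] -> 11 lines: smvlo rewex qgpuo ezbk kqcnc yedqd buvs cobuj bypne okwjd ydxs
Hunk 2: at line 1 remove [qgpuo] add [rjprz] -> 11 lines: smvlo rewex rjprz ezbk kqcnc yedqd buvs cobuj bypne okwjd ydxs
Hunk 3: at line 3 remove [ezbk,kqcnc,yedqd] add [pww,gjmjw] -> 10 lines: smvlo rewex rjprz pww gjmjw buvs cobuj bypne okwjd ydxs
Hunk 4: at line 4 remove [buvs] add [aorpn,hlhv,uoklo] -> 12 lines: smvlo rewex rjprz pww gjmjw aorpn hlhv uoklo cobuj bypne okwjd ydxs
Hunk 5: at line 1 remove [rjprz,pww] add [jnbdw,xrqh] -> 12 lines: smvlo rewex jnbdw xrqh gjmjw aorpn hlhv uoklo cobuj bypne okwjd ydxs
Hunk 6: at line 7 remove [uoklo,cobuj] add [rimrv,rjace] -> 12 lines: smvlo rewex jnbdw xrqh gjmjw aorpn hlhv rimrv rjace bypne okwjd ydxs
Hunk 7: at line 6 remove [rimrv,rjace] add [okay,vce,uzs] -> 13 lines: smvlo rewex jnbdw xrqh gjmjw aorpn hlhv okay vce uzs bypne okwjd ydxs
Final line 7: hlhv

Answer: hlhv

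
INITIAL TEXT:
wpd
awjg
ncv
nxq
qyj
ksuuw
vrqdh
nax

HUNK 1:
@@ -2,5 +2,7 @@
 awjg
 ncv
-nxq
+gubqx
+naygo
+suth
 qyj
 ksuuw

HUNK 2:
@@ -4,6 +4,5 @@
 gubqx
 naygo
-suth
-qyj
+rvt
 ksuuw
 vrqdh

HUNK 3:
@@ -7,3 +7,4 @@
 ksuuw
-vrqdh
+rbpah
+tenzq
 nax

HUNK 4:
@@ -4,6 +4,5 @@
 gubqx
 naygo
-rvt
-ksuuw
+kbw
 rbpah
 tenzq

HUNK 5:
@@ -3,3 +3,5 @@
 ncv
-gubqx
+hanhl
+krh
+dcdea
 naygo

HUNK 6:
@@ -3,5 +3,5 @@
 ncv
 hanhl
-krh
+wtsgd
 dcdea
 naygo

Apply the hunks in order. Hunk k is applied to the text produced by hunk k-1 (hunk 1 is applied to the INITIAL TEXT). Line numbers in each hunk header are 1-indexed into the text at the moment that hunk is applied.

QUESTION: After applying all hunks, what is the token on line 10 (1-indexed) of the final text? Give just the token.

Answer: tenzq

Derivation:
Hunk 1: at line 2 remove [nxq] add [gubqx,naygo,suth] -> 10 lines: wpd awjg ncv gubqx naygo suth qyj ksuuw vrqdh nax
Hunk 2: at line 4 remove [suth,qyj] add [rvt] -> 9 lines: wpd awjg ncv gubqx naygo rvt ksuuw vrqdh nax
Hunk 3: at line 7 remove [vrqdh] add [rbpah,tenzq] -> 10 lines: wpd awjg ncv gubqx naygo rvt ksuuw rbpah tenzq nax
Hunk 4: at line 4 remove [rvt,ksuuw] add [kbw] -> 9 lines: wpd awjg ncv gubqx naygo kbw rbpah tenzq nax
Hunk 5: at line 3 remove [gubqx] add [hanhl,krh,dcdea] -> 11 lines: wpd awjg ncv hanhl krh dcdea naygo kbw rbpah tenzq nax
Hunk 6: at line 3 remove [krh] add [wtsgd] -> 11 lines: wpd awjg ncv hanhl wtsgd dcdea naygo kbw rbpah tenzq nax
Final line 10: tenzq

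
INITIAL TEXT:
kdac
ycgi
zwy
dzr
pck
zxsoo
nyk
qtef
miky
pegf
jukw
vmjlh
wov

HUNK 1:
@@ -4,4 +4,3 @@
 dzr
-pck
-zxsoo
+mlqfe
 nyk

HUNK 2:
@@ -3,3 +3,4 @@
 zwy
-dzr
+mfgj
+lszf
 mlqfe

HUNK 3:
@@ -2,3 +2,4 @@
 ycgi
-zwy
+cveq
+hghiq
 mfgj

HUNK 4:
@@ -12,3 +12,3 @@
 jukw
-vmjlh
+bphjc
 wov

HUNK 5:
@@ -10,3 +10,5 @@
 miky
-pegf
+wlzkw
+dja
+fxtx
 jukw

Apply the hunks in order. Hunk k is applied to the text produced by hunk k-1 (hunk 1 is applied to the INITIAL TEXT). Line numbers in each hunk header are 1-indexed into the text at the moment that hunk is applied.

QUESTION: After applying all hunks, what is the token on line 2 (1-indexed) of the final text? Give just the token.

Hunk 1: at line 4 remove [pck,zxsoo] add [mlqfe] -> 12 lines: kdac ycgi zwy dzr mlqfe nyk qtef miky pegf jukw vmjlh wov
Hunk 2: at line 3 remove [dzr] add [mfgj,lszf] -> 13 lines: kdac ycgi zwy mfgj lszf mlqfe nyk qtef miky pegf jukw vmjlh wov
Hunk 3: at line 2 remove [zwy] add [cveq,hghiq] -> 14 lines: kdac ycgi cveq hghiq mfgj lszf mlqfe nyk qtef miky pegf jukw vmjlh wov
Hunk 4: at line 12 remove [vmjlh] add [bphjc] -> 14 lines: kdac ycgi cveq hghiq mfgj lszf mlqfe nyk qtef miky pegf jukw bphjc wov
Hunk 5: at line 10 remove [pegf] add [wlzkw,dja,fxtx] -> 16 lines: kdac ycgi cveq hghiq mfgj lszf mlqfe nyk qtef miky wlzkw dja fxtx jukw bphjc wov
Final line 2: ycgi

Answer: ycgi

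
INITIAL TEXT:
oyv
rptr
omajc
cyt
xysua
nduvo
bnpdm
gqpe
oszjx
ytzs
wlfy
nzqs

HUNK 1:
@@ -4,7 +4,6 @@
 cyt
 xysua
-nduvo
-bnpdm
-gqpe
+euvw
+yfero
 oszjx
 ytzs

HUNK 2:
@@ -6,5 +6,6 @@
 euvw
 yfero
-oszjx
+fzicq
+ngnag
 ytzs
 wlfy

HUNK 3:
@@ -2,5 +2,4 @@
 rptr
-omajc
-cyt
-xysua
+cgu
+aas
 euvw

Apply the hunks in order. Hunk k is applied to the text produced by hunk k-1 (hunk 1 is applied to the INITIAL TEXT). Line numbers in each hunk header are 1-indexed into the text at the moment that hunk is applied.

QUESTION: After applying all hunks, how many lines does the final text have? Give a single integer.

Answer: 11

Derivation:
Hunk 1: at line 4 remove [nduvo,bnpdm,gqpe] add [euvw,yfero] -> 11 lines: oyv rptr omajc cyt xysua euvw yfero oszjx ytzs wlfy nzqs
Hunk 2: at line 6 remove [oszjx] add [fzicq,ngnag] -> 12 lines: oyv rptr omajc cyt xysua euvw yfero fzicq ngnag ytzs wlfy nzqs
Hunk 3: at line 2 remove [omajc,cyt,xysua] add [cgu,aas] -> 11 lines: oyv rptr cgu aas euvw yfero fzicq ngnag ytzs wlfy nzqs
Final line count: 11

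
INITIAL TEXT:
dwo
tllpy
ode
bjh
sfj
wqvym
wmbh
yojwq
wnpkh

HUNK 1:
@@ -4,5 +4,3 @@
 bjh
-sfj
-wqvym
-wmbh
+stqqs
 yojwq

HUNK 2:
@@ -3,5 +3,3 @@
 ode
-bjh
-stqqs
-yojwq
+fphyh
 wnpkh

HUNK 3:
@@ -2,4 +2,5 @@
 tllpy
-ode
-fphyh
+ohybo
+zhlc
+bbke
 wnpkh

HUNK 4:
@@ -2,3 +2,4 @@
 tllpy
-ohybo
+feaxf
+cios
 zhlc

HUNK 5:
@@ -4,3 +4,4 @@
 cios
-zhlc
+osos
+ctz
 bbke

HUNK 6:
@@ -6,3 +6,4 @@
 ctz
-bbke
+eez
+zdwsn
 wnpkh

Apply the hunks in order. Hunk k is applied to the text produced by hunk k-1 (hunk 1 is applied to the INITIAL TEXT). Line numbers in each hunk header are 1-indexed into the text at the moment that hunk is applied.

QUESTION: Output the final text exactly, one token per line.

Answer: dwo
tllpy
feaxf
cios
osos
ctz
eez
zdwsn
wnpkh

Derivation:
Hunk 1: at line 4 remove [sfj,wqvym,wmbh] add [stqqs] -> 7 lines: dwo tllpy ode bjh stqqs yojwq wnpkh
Hunk 2: at line 3 remove [bjh,stqqs,yojwq] add [fphyh] -> 5 lines: dwo tllpy ode fphyh wnpkh
Hunk 3: at line 2 remove [ode,fphyh] add [ohybo,zhlc,bbke] -> 6 lines: dwo tllpy ohybo zhlc bbke wnpkh
Hunk 4: at line 2 remove [ohybo] add [feaxf,cios] -> 7 lines: dwo tllpy feaxf cios zhlc bbke wnpkh
Hunk 5: at line 4 remove [zhlc] add [osos,ctz] -> 8 lines: dwo tllpy feaxf cios osos ctz bbke wnpkh
Hunk 6: at line 6 remove [bbke] add [eez,zdwsn] -> 9 lines: dwo tllpy feaxf cios osos ctz eez zdwsn wnpkh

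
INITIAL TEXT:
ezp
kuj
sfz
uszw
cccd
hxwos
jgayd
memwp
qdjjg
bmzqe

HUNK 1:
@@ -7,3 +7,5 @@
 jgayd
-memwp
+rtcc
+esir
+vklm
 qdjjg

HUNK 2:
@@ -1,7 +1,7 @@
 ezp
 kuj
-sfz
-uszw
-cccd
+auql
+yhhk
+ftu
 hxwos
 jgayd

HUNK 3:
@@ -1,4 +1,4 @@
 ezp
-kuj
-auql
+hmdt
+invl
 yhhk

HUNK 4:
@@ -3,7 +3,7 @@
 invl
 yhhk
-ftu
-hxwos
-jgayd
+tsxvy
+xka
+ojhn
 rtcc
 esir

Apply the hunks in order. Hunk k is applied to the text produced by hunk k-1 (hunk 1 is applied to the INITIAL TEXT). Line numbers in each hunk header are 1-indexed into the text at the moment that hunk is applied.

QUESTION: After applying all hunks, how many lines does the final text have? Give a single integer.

Hunk 1: at line 7 remove [memwp] add [rtcc,esir,vklm] -> 12 lines: ezp kuj sfz uszw cccd hxwos jgayd rtcc esir vklm qdjjg bmzqe
Hunk 2: at line 1 remove [sfz,uszw,cccd] add [auql,yhhk,ftu] -> 12 lines: ezp kuj auql yhhk ftu hxwos jgayd rtcc esir vklm qdjjg bmzqe
Hunk 3: at line 1 remove [kuj,auql] add [hmdt,invl] -> 12 lines: ezp hmdt invl yhhk ftu hxwos jgayd rtcc esir vklm qdjjg bmzqe
Hunk 4: at line 3 remove [ftu,hxwos,jgayd] add [tsxvy,xka,ojhn] -> 12 lines: ezp hmdt invl yhhk tsxvy xka ojhn rtcc esir vklm qdjjg bmzqe
Final line count: 12

Answer: 12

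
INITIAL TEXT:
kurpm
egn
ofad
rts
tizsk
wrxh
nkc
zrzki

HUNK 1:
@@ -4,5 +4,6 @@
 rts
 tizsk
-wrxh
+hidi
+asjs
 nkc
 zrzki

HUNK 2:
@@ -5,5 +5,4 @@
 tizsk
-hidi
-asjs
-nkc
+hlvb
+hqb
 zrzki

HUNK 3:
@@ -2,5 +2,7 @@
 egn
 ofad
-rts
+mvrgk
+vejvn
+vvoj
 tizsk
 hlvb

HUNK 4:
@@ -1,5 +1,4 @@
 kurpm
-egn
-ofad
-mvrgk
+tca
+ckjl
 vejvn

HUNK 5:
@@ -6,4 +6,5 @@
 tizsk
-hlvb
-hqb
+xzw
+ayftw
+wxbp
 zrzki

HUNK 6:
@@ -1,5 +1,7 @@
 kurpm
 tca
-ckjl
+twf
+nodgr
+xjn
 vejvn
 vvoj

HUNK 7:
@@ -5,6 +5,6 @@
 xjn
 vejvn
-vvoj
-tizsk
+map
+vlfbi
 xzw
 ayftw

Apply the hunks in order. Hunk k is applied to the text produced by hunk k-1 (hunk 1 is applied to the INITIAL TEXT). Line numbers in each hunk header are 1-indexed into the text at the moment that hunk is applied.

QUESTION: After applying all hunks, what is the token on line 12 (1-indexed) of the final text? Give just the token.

Answer: zrzki

Derivation:
Hunk 1: at line 4 remove [wrxh] add [hidi,asjs] -> 9 lines: kurpm egn ofad rts tizsk hidi asjs nkc zrzki
Hunk 2: at line 5 remove [hidi,asjs,nkc] add [hlvb,hqb] -> 8 lines: kurpm egn ofad rts tizsk hlvb hqb zrzki
Hunk 3: at line 2 remove [rts] add [mvrgk,vejvn,vvoj] -> 10 lines: kurpm egn ofad mvrgk vejvn vvoj tizsk hlvb hqb zrzki
Hunk 4: at line 1 remove [egn,ofad,mvrgk] add [tca,ckjl] -> 9 lines: kurpm tca ckjl vejvn vvoj tizsk hlvb hqb zrzki
Hunk 5: at line 6 remove [hlvb,hqb] add [xzw,ayftw,wxbp] -> 10 lines: kurpm tca ckjl vejvn vvoj tizsk xzw ayftw wxbp zrzki
Hunk 6: at line 1 remove [ckjl] add [twf,nodgr,xjn] -> 12 lines: kurpm tca twf nodgr xjn vejvn vvoj tizsk xzw ayftw wxbp zrzki
Hunk 7: at line 5 remove [vvoj,tizsk] add [map,vlfbi] -> 12 lines: kurpm tca twf nodgr xjn vejvn map vlfbi xzw ayftw wxbp zrzki
Final line 12: zrzki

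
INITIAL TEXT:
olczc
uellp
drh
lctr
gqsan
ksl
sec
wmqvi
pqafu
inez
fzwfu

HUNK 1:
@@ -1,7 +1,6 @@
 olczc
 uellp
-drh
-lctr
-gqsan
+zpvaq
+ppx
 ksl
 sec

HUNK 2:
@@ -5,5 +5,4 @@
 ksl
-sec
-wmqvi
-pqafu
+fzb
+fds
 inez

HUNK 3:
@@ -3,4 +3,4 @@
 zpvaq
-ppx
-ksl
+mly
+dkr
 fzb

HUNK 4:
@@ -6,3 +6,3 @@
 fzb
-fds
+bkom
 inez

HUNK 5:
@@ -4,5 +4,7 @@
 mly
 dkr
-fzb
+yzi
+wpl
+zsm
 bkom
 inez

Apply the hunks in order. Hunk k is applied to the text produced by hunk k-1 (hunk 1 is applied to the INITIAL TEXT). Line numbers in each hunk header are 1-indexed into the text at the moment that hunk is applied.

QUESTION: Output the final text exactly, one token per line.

Answer: olczc
uellp
zpvaq
mly
dkr
yzi
wpl
zsm
bkom
inez
fzwfu

Derivation:
Hunk 1: at line 1 remove [drh,lctr,gqsan] add [zpvaq,ppx] -> 10 lines: olczc uellp zpvaq ppx ksl sec wmqvi pqafu inez fzwfu
Hunk 2: at line 5 remove [sec,wmqvi,pqafu] add [fzb,fds] -> 9 lines: olczc uellp zpvaq ppx ksl fzb fds inez fzwfu
Hunk 3: at line 3 remove [ppx,ksl] add [mly,dkr] -> 9 lines: olczc uellp zpvaq mly dkr fzb fds inez fzwfu
Hunk 4: at line 6 remove [fds] add [bkom] -> 9 lines: olczc uellp zpvaq mly dkr fzb bkom inez fzwfu
Hunk 5: at line 4 remove [fzb] add [yzi,wpl,zsm] -> 11 lines: olczc uellp zpvaq mly dkr yzi wpl zsm bkom inez fzwfu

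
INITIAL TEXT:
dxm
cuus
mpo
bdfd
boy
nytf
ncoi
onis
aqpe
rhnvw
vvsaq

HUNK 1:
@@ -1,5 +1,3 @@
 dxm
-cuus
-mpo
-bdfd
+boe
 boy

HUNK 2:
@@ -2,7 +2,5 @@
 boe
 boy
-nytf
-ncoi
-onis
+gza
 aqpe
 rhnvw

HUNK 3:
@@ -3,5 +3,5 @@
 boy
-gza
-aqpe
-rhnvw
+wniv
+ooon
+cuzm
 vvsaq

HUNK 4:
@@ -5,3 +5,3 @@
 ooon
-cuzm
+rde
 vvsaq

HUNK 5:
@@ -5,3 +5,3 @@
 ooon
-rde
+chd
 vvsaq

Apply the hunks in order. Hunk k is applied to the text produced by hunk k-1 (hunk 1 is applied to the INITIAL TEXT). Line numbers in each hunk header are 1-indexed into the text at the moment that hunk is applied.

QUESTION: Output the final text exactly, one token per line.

Hunk 1: at line 1 remove [cuus,mpo,bdfd] add [boe] -> 9 lines: dxm boe boy nytf ncoi onis aqpe rhnvw vvsaq
Hunk 2: at line 2 remove [nytf,ncoi,onis] add [gza] -> 7 lines: dxm boe boy gza aqpe rhnvw vvsaq
Hunk 3: at line 3 remove [gza,aqpe,rhnvw] add [wniv,ooon,cuzm] -> 7 lines: dxm boe boy wniv ooon cuzm vvsaq
Hunk 4: at line 5 remove [cuzm] add [rde] -> 7 lines: dxm boe boy wniv ooon rde vvsaq
Hunk 5: at line 5 remove [rde] add [chd] -> 7 lines: dxm boe boy wniv ooon chd vvsaq

Answer: dxm
boe
boy
wniv
ooon
chd
vvsaq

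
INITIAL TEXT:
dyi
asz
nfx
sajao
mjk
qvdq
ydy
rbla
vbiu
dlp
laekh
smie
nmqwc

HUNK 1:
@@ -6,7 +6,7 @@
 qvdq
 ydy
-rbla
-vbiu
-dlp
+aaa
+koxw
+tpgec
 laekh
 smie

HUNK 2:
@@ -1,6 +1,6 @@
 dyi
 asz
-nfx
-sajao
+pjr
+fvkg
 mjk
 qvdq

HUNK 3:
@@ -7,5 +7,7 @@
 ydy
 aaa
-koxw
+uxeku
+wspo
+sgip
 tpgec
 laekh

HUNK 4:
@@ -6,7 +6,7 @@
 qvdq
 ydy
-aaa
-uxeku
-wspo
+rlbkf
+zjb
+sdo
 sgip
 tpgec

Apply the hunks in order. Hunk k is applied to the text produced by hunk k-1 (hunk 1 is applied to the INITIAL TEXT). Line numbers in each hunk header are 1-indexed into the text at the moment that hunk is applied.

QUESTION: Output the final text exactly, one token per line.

Hunk 1: at line 6 remove [rbla,vbiu,dlp] add [aaa,koxw,tpgec] -> 13 lines: dyi asz nfx sajao mjk qvdq ydy aaa koxw tpgec laekh smie nmqwc
Hunk 2: at line 1 remove [nfx,sajao] add [pjr,fvkg] -> 13 lines: dyi asz pjr fvkg mjk qvdq ydy aaa koxw tpgec laekh smie nmqwc
Hunk 3: at line 7 remove [koxw] add [uxeku,wspo,sgip] -> 15 lines: dyi asz pjr fvkg mjk qvdq ydy aaa uxeku wspo sgip tpgec laekh smie nmqwc
Hunk 4: at line 6 remove [aaa,uxeku,wspo] add [rlbkf,zjb,sdo] -> 15 lines: dyi asz pjr fvkg mjk qvdq ydy rlbkf zjb sdo sgip tpgec laekh smie nmqwc

Answer: dyi
asz
pjr
fvkg
mjk
qvdq
ydy
rlbkf
zjb
sdo
sgip
tpgec
laekh
smie
nmqwc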